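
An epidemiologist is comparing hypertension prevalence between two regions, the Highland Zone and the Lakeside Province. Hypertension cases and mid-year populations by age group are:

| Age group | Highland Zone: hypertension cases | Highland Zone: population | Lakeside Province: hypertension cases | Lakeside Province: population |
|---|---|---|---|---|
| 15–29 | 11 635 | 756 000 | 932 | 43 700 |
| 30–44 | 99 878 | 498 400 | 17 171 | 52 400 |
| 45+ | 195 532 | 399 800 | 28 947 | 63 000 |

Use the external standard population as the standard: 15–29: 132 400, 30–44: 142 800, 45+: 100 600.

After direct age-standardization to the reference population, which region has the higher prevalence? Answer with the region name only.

Lakeside Province

Age-specific rates per 1 000 for the Highland Zone: 15.390, 200.397, 489.075.
For the Lakeside Province: 21.327, 327.691, 459.476.
Standard total = 375 800; weights = 0.3523, 0.3800, 0.2677.
The Highland Zone: 0.3523×15.390 + 0.3800×200.397 + 0.2677×489.075 = 212.4941 per 1 000.
The Lakeside Province: 0.3523×21.327 + 0.3800×327.691 + 0.2677×459.476 = 255.0327 per 1 000.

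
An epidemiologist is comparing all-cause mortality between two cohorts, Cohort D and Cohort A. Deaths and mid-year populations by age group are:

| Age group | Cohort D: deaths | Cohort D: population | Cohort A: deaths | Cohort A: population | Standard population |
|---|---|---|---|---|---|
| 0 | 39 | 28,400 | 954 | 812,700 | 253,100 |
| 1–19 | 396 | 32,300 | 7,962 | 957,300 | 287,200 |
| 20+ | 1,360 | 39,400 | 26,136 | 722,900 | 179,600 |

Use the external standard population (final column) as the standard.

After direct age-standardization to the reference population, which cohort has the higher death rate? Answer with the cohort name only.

Age-specific rates per 100,000 for Cohort D: 137.32, 1226.01, 3451.78.
For Cohort A: 117.39, 831.71, 3615.44.
Standard total = 719,900; weights = 0.3516, 0.3989, 0.2495.
Cohort D: 0.3516×137.32 + 0.3989×1226.01 + 0.2495×3451.78 = 1398.5342 per 100,000.
Cohort A: 0.3516×117.39 + 0.3989×831.71 + 0.2495×3615.44 = 1275.0541 per 100,000.

Cohort D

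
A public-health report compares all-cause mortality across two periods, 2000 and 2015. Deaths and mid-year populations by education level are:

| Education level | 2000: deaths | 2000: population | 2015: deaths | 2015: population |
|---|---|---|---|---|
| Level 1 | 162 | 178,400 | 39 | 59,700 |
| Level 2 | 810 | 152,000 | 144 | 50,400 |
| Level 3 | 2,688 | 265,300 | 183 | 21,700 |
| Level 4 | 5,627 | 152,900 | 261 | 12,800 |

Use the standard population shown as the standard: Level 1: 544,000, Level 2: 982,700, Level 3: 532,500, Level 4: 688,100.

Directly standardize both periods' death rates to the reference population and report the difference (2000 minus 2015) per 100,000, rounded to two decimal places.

Education-specific rates per 100,000 for 2000: 90.81, 532.89, 1013.19, 3680.18.
For 2015: 65.33, 285.71, 843.32, 2039.06.
Standard total = 2,747,300; weights = 0.1980, 0.3577, 0.1938, 0.2505.
2000: 0.1980×90.81 + 0.3577×532.89 + 0.1938×1013.19 + 0.2505×3680.18 = 1326.7331 per 100,000.
2015: 0.1980×65.33 + 0.3577×285.71 + 0.1938×843.32 + 0.2505×2039.06 = 789.3040 per 100,000.
Difference = 1326.7331 − 789.3040 = 537.4291.

537.43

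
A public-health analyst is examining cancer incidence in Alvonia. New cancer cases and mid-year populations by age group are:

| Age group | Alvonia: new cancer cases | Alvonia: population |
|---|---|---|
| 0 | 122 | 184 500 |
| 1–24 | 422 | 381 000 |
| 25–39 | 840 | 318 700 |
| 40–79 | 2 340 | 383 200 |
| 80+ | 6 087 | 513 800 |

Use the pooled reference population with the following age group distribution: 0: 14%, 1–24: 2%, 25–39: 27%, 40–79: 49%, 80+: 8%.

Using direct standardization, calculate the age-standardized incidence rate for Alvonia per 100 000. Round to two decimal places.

Age-specific rates per 100 000 for Alvonia: 66.12, 110.76, 263.57, 610.65, 1184.70.
Standard weights: 0.14, 0.02, 0.27, 0.49, 0.08.
Standardized rate: 0.1400×66.12 + 0.0200×110.76 + 0.2700×263.57 + 0.4900×610.65 + 0.0800×1184.70 = 476.6301 per 100 000.

476.63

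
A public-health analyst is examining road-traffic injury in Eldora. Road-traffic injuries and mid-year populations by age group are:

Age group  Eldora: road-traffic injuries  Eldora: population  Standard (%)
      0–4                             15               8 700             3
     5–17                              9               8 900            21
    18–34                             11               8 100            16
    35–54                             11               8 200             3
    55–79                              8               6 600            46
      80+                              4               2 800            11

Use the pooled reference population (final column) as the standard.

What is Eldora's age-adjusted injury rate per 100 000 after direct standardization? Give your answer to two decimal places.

123.63

Age-specific rates per 100 000 for Eldora: 172.41, 101.12, 135.80, 134.15, 121.21, 142.86.
Standard weights: 0.03, 0.21, 0.16, 0.03, 0.46, 0.11.
Standardized rate: 0.0300×172.41 + 0.2100×101.12 + 0.1600×135.80 + 0.0300×134.15 + 0.4600×121.21 + 0.1100×142.86 = 123.6330 per 100 000.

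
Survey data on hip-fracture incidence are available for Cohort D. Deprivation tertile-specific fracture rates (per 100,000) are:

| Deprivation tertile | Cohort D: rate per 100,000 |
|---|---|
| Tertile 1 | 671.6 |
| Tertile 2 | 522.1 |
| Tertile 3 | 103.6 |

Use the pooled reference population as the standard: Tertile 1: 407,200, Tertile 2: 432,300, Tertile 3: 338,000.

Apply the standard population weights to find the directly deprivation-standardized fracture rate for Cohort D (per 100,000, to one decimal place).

Standard total = 1,177,500; weights = 0.3458, 0.3671, 0.2870.
Standardized rate: 0.3458×671.6 + 0.3671×522.1 + 0.2870×103.6 = 453.6698 per 100,000.

453.7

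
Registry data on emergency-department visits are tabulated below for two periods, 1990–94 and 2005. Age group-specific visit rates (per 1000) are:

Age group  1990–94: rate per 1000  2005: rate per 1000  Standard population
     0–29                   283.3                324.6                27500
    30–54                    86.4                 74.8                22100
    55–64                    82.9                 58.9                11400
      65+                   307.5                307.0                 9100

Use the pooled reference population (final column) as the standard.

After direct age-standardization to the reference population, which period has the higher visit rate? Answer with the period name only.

2005

Standard total = 70100; weights = 0.3923, 0.3153, 0.1626, 0.1298.
1990–94: 0.3923×283.3 + 0.3153×86.4 + 0.1626×82.9 + 0.1298×307.5 = 191.7760 per 1000.
2005: 0.3923×324.6 + 0.3153×74.8 + 0.1626×58.9 + 0.1298×307.0 = 200.3529 per 1000.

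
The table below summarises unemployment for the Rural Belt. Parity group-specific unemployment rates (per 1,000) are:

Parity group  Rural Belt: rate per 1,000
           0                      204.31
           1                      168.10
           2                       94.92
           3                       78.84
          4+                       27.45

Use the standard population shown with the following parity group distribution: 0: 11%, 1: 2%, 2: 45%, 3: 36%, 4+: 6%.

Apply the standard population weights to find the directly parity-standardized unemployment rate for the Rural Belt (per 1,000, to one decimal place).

Standard weights: 0.11, 0.02, 0.45, 0.36, 0.06.
Standardized rate: 0.1100×204.31 + 0.0200×168.10 + 0.4500×94.92 + 0.3600×78.84 + 0.0600×27.45 = 98.5795 per 1,000.

98.6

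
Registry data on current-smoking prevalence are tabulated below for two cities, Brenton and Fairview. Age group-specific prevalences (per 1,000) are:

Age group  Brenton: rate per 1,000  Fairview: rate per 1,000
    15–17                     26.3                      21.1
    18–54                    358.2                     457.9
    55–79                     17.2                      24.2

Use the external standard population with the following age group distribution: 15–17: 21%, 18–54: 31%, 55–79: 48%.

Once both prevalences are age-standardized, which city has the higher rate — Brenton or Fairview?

Fairview

Standard weights: 0.21, 0.31, 0.48.
Brenton: 0.2100×26.3 + 0.3100×358.2 + 0.4800×17.2 = 124.8210 per 1,000.
Fairview: 0.2100×21.1 + 0.3100×457.9 + 0.4800×24.2 = 157.9960 per 1,000.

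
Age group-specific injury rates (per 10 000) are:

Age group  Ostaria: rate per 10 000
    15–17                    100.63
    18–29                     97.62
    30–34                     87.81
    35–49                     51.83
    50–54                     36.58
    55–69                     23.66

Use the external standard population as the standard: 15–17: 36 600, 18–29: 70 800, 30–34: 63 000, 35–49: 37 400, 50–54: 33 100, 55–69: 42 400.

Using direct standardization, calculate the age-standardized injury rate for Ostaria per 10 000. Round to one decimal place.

Standard total = 283 300; weights = 0.1292, 0.2499, 0.2224, 0.1320, 0.1168, 0.1497.
Standardized rate: 0.1292×100.63 + 0.2499×97.62 + 0.2224×87.81 + 0.1320×51.83 + 0.1168×36.58 + 0.1497×23.66 = 71.5814 per 10 000.

71.6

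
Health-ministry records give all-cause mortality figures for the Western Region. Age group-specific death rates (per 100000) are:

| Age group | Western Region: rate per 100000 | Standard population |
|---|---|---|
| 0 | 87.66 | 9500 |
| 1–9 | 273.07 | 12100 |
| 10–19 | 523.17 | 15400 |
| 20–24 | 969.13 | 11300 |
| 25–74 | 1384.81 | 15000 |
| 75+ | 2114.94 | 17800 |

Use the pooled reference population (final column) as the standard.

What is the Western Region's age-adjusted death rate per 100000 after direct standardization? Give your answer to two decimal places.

Standard total = 81100; weights = 0.1171, 0.1492, 0.1899, 0.1393, 0.1850, 0.2195.
Standardized rate: 0.1171×87.66 + 0.1492×273.07 + 0.1899×523.17 + 0.1393×969.13 + 0.1850×1384.81 + 0.2195×2114.94 = 1005.7088 per 100000.

1005.71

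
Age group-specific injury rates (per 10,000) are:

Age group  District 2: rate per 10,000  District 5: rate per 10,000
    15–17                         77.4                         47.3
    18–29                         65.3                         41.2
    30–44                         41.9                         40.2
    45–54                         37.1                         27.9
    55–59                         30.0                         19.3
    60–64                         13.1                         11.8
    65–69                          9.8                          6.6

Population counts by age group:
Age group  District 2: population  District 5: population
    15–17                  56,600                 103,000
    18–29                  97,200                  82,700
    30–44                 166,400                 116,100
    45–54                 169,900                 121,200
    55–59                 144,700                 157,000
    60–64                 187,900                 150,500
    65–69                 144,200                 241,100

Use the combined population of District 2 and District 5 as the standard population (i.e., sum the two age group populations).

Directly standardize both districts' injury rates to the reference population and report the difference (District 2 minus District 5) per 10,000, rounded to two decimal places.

8.87

Combined standard total = 1,938,500; weights = 0.0823, 0.0928, 0.1457, 0.1502, 0.1556, 0.1746, 0.1988.
District 2: 0.0823×77.4 + 0.0928×65.3 + 0.1457×41.9 + 0.1502×37.1 + 0.1556×30.0 + 0.1746×13.1 + 0.1988×9.8 = 33.0137 per 10,000.
District 5: 0.0823×47.3 + 0.0928×41.2 + 0.1457×40.2 + 0.1502×27.9 + 0.1556×19.3 + 0.1746×11.8 + 0.1988×6.6 = 24.1414 per 10,000.
Difference = 33.0137 − 24.1414 = 8.8723.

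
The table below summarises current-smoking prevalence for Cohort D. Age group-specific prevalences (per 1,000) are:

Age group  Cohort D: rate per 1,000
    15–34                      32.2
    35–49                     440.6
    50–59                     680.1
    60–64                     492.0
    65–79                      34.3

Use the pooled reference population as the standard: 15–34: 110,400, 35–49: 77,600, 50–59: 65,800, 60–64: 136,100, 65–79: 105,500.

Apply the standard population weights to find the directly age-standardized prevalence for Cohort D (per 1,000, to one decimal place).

Standard total = 495,400; weights = 0.2229, 0.1566, 0.1328, 0.2747, 0.2130.
Standardized rate: 0.2229×32.2 + 0.1566×440.6 + 0.1328×680.1 + 0.2747×492.0 + 0.2130×34.3 = 308.9945 per 1,000.

309.0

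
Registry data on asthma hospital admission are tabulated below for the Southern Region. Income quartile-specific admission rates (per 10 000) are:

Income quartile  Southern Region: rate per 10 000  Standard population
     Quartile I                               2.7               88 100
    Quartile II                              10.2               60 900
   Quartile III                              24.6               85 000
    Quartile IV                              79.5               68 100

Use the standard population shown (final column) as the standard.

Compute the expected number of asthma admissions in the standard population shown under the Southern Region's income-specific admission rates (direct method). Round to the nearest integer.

Expected asthma admissions = Σ (standard pop × income-specific rate ÷ 10 000)
= 88 100×2.7/10 000 + 60 900×10.2/10 000 + 85 000×24.6/10 000 + 68 100×79.5/10 000
= 23.79 + 62.12 + 209.10 + 541.39 = 836.40.

836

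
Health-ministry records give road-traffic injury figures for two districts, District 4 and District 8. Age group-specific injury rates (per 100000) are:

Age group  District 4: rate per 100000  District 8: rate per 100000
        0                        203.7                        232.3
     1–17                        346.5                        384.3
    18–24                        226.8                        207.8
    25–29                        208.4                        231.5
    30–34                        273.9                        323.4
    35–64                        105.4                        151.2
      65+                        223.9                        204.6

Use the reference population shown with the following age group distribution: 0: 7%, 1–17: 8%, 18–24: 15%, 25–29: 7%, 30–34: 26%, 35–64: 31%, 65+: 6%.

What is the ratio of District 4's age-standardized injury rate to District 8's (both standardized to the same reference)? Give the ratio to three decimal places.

Standard weights: 0.07, 0.08, 0.15, 0.07, 0.26, 0.31, 0.06.
District 4: 0.0700×203.7 + 0.0800×346.5 + 0.1500×226.8 + 0.0700×208.4 + 0.2600×273.9 + 0.3100×105.4 + 0.0600×223.9 = 207.9090 per 100000.
District 8: 0.0700×232.3 + 0.0800×384.3 + 0.1500×207.8 + 0.0700×231.5 + 0.2600×323.4 + 0.3100×151.2 + 0.0600×204.6 = 237.6120 per 100000.
Ratio = 207.9090 ÷ 237.6120 = 0.87499.

0.875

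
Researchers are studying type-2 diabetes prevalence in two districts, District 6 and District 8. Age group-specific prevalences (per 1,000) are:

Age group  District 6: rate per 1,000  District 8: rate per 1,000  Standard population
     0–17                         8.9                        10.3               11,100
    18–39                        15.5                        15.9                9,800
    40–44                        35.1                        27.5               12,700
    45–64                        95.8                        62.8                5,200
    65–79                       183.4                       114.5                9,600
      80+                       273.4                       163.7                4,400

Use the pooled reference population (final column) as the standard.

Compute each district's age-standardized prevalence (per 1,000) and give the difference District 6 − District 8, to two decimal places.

Standard total = 52,800; weights = 0.2102, 0.1856, 0.2405, 0.0985, 0.1818, 0.0833.
District 6: 0.2102×8.9 + 0.1856×15.5 + 0.2405×35.1 + 0.0985×95.8 + 0.1818×183.4 + 0.0833×273.4 = 78.7542 per 1,000.
District 8: 0.2102×10.3 + 0.1856×15.9 + 0.2405×27.5 + 0.0985×62.8 + 0.1818×114.5 + 0.0833×163.7 = 52.3758 per 1,000.
Difference = 78.7542 − 52.3758 = 26.3784.

26.38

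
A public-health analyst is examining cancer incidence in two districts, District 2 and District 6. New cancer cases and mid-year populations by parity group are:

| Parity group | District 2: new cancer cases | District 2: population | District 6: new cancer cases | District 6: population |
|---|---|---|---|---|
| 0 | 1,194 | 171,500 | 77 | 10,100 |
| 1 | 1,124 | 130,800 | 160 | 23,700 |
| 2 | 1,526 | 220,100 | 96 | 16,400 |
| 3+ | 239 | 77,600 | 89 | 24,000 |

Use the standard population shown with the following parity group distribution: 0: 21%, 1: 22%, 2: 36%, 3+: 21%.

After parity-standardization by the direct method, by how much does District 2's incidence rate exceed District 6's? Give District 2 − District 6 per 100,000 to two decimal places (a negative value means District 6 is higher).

Parity-specific rates per 100,000 for District 2: 696.21, 859.33, 693.32, 307.99.
For District 6: 762.38, 675.11, 585.37, 370.83.
Standard weights: 0.21, 0.22, 0.36, 0.21.
District 2: 0.2100×696.21 + 0.2200×859.33 + 0.3600×693.32 + 0.2100×307.99 = 649.5295 per 100,000.
District 6: 0.2100×762.38 + 0.2200×675.11 + 0.3600×585.37 + 0.2100×370.83 = 597.2289 per 100,000.
Difference = 649.5295 − 597.2289 = 52.3006.

52.30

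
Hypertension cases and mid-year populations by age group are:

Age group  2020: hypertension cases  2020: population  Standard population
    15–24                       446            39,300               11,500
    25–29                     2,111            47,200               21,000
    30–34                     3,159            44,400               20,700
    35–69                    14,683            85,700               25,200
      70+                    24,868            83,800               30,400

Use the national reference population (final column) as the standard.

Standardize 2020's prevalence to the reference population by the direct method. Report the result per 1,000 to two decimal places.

145.97

Age-specific rates per 1,000 for 2020: 11.349, 44.725, 71.149, 171.330, 296.754.
Standard total = 108,800; weights = 0.1057, 0.1930, 0.1903, 0.2316, 0.2794.
Standardized rate: 0.1057×11.349 + 0.1930×44.725 + 0.1903×71.149 + 0.2316×171.330 + 0.2794×296.754 = 145.9683 per 1,000.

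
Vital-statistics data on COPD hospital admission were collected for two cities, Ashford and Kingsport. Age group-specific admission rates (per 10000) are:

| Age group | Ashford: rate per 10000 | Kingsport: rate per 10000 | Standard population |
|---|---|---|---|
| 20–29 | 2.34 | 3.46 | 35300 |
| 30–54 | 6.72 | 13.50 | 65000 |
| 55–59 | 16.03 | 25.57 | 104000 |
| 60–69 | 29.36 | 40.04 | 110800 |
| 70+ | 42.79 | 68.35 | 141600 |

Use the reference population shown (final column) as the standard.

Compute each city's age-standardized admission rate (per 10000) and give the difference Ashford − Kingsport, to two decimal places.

Standard total = 456700; weights = 0.0773, 0.1423, 0.2277, 0.2426, 0.3101.
Ashford: 0.0773×2.34 + 0.1423×6.72 + 0.2277×16.03 + 0.2426×29.36 + 0.3101×42.79 = 25.1777 per 10000.
Kingsport: 0.0773×3.46 + 0.1423×13.50 + 0.2277×25.57 + 0.2426×40.04 + 0.3101×68.35 = 38.9177 per 10000.
Difference = 25.1777 − 38.9177 = -13.7400.

-13.74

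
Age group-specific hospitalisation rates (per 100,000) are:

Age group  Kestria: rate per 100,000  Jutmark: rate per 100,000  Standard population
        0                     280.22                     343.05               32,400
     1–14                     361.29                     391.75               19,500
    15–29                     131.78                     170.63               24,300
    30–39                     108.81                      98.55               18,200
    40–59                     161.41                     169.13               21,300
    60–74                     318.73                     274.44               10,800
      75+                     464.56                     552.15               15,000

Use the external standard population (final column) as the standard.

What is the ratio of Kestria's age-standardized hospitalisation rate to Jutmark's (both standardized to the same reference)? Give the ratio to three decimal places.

Standard total = 141,500; weights = 0.2290, 0.1378, 0.1717, 0.1286, 0.1505, 0.0763, 0.1060.
Kestria: 0.2290×280.22 + 0.1378×361.29 + 0.1717×131.78 + 0.1286×108.81 + 0.1505×161.41 + 0.0763×318.73 + 0.1060×464.56 = 248.4494 per 100,000.
Jutmark: 0.2290×343.05 + 0.1378×391.75 + 0.1717×170.63 + 0.1286×98.55 + 0.1505×169.13 + 0.0763×274.44 + 0.1060×552.15 = 279.4525 per 100,000.
Ratio = 248.4494 ÷ 279.4525 = 0.88906.

0.889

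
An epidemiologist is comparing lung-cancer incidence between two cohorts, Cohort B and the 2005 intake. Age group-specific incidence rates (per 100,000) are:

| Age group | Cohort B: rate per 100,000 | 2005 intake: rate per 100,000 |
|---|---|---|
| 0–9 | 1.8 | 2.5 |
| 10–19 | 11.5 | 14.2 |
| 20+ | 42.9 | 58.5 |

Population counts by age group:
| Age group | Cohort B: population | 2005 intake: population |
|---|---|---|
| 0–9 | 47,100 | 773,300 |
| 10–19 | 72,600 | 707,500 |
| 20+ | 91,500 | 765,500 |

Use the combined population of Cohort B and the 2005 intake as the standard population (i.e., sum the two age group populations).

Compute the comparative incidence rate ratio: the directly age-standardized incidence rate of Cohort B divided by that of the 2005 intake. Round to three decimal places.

Combined standard total = 2,457,500; weights = 0.3338, 0.3174, 0.3487.
Cohort B: 0.3338×1.8 + 0.3174×11.5 + 0.3487×42.9 = 19.2119 per 100,000.
The 2005 intake: 0.3338×2.5 + 0.3174×14.2 + 0.3487×58.5 = 25.7428 per 100,000.
Ratio = 19.2119 ÷ 25.7428 = 0.74630.

0.746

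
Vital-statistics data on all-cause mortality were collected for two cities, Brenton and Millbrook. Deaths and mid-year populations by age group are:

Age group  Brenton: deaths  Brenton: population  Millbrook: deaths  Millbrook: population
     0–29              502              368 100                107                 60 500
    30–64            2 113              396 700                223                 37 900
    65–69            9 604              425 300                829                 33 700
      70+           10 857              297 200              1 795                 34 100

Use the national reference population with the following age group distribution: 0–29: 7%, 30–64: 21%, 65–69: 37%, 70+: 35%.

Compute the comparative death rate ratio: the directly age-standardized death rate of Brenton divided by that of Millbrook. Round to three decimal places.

0.774

Age-specific rates per 100 000 for Brenton: 136.38, 532.64, 2258.17, 3653.10.
For Millbrook: 176.86, 588.39, 2459.94, 5263.93.
Standard weights: 0.07, 0.21, 0.37, 0.35.
Brenton: 0.0700×136.38 + 0.2100×532.64 + 0.3700×2258.17 + 0.3500×3653.10 = 2235.5082 per 100 000.
Millbrook: 0.0700×176.86 + 0.2100×588.39 + 0.3700×2459.94 + 0.3500×5263.93 = 2888.4956 per 100 000.
Ratio = 2235.5082 ÷ 2888.4956 = 0.77394.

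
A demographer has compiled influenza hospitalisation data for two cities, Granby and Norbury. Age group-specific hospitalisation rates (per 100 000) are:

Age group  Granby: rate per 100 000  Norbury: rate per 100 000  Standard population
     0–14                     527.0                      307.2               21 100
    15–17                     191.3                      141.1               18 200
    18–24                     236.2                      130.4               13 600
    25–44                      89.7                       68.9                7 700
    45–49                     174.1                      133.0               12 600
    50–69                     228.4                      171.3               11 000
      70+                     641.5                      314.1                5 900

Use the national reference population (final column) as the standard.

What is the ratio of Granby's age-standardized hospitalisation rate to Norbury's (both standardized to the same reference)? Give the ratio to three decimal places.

1.610

Standard total = 90 100; weights = 0.2342, 0.2020, 0.1509, 0.0855, 0.1398, 0.1221, 0.0655.
Granby: 0.2342×527.0 + 0.2020×191.3 + 0.1509×236.2 + 0.0855×89.7 + 0.1398×174.1 + 0.1221×228.4 + 0.0655×641.5 = 299.6147 per 100 000.
Norbury: 0.2342×307.2 + 0.2020×141.1 + 0.1509×130.4 + 0.0855×68.9 + 0.1398×133.0 + 0.1221×171.3 + 0.0655×314.1 = 186.0954 per 100 000.
Ratio = 299.6147 ÷ 186.0954 = 1.61001.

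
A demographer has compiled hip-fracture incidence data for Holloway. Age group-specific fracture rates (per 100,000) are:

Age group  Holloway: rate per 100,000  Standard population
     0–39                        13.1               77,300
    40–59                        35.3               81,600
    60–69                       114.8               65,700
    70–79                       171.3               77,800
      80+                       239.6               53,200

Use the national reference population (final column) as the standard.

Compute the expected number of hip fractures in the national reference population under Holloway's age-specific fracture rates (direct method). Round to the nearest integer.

375

Expected hip fractures = Σ (standard pop × age-specific rate ÷ 100,000)
= 77,300×13.1/100,000 + 81,600×35.3/100,000 + 65,700×114.8/100,000 + 77,800×171.3/100,000 + 53,200×239.6/100,000
= 10.13 + 28.80 + 75.42 + 133.27 + 127.47 = 375.09.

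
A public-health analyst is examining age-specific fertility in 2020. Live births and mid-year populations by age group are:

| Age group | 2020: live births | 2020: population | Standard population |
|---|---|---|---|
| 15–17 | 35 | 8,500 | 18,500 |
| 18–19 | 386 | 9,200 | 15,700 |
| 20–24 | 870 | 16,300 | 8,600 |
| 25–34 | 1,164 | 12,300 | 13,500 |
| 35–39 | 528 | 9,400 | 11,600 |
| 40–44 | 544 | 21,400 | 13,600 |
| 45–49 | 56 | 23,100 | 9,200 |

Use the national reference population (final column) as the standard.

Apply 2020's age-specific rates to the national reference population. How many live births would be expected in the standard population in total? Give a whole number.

Age-specific rates per 1,000 for 2020: 4.118, 41.957, 53.374, 94.634, 56.170, 25.421, 2.424.
Expected live births = Σ (standard pop × age-specific rate ÷ 1,000)
= 18,500×4.118/1,000 + 15,700×41.957/1,000 + 8,600×53.374/1,000 + 13,500×94.634/1,000 + 11,600×56.170/1,000 + 13,600×25.421/1,000 + 9,200×2.424/1,000
= 76.18 + 658.72 + 459.02 + 1277.56 + 651.57 + 345.72 + 22.30 = 3491.07.

3491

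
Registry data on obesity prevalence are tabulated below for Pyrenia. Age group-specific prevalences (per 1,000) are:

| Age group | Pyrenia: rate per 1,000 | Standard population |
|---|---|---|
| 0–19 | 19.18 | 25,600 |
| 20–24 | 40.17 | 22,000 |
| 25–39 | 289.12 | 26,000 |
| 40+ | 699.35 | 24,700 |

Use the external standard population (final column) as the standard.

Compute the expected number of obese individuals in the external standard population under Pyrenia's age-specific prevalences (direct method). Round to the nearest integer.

Expected obese individuals = Σ (standard pop × age-specific rate ÷ 1,000)
= 25,600×19.18/1,000 + 22,000×40.17/1,000 + 26,000×289.12/1,000 + 24,700×699.35/1,000
= 491.01 + 883.74 + 7517.12 + 17273.94 = 26165.81.

26166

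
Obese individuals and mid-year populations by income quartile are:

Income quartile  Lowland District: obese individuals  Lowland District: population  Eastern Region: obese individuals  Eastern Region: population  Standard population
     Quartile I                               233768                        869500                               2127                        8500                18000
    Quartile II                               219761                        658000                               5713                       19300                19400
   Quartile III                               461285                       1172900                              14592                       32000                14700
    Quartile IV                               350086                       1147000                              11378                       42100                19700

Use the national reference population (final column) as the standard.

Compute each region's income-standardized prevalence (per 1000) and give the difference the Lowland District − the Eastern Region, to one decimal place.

11.7

Income-specific rates per 1000 for the Lowland District: 268.853, 333.983, 393.286, 305.219.
For the Eastern Region: 250.235, 296.010, 456.000, 270.261.
Standard total = 71800; weights = 0.2507, 0.2702, 0.2047, 0.2744.
The Lowland District: 0.2507×268.853 + 0.2702×333.983 + 0.2047×393.286 + 0.2744×305.219 = 321.9046 per 1000.
The Eastern Region: 0.2507×250.235 + 0.2702×296.010 + 0.2047×456.000 + 0.2744×270.261 = 310.2254 per 1000.
Difference = 321.9046 − 310.2254 = 11.6792.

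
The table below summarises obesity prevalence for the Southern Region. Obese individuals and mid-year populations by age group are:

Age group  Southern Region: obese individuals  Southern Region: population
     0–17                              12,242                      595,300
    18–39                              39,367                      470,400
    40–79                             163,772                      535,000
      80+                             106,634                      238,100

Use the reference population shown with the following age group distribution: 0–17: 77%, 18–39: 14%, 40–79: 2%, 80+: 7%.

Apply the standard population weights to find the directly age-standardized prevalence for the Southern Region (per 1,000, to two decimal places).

Age-specific rates per 1,000 for the Southern Region: 20.564, 83.688, 306.116, 447.854.
Standard weights: 0.77, 0.14, 0.02, 0.07.
Standardized rate: 0.7700×20.564 + 0.1400×83.688 + 0.0200×306.116 + 0.0700×447.854 = 65.0231 per 1,000.

65.02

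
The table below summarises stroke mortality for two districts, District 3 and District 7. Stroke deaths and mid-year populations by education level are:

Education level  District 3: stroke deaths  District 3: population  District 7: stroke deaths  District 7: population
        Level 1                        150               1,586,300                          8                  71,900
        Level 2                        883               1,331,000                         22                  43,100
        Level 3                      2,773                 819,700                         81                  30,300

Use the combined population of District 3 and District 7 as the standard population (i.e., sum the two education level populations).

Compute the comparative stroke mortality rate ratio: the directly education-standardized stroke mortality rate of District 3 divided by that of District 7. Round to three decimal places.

1.249

Education-specific rates per 100,000 for District 3: 9.46, 66.34, 338.29.
For District 7: 11.13, 51.04, 267.33.
Combined standard total = 3,882,300; weights = 0.4271, 0.3539, 0.2189.
District 3: 0.4271×9.46 + 0.3539×66.34 + 0.2189×338.29 = 101.5866 per 100,000.
District 7: 0.4271×11.13 + 0.3539×51.04 + 0.2189×267.33 = 81.3480 per 100,000.
Ratio = 101.5866 ÷ 81.3480 = 1.24879.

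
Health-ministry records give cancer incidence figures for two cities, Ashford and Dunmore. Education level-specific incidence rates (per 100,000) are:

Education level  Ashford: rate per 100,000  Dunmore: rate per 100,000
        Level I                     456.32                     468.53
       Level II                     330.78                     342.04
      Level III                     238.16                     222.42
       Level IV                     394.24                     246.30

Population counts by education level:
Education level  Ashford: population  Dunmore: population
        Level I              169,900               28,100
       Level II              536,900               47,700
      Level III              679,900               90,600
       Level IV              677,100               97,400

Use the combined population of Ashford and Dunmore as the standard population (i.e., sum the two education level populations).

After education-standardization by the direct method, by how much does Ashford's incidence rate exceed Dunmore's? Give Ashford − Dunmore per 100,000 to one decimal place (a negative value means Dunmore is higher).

Combined standard total = 2,327,600; weights = 0.0851, 0.2512, 0.3310, 0.3327.
Ashford: 0.0851×456.32 + 0.2512×330.78 + 0.3310×238.16 + 0.3327×394.24 = 331.9155 per 100,000.
Dunmore: 0.0851×468.53 + 0.2512×342.04 + 0.3310×222.42 + 0.3327×246.30 = 281.3454 per 100,000.
Difference = 331.9155 − 281.3454 = 50.5701.

50.6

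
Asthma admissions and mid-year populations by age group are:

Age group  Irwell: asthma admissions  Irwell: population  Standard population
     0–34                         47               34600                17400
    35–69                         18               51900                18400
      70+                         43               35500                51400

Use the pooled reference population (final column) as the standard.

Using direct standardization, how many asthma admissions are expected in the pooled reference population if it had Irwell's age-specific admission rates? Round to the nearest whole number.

92

Age-specific rates per 10000 for Irwell: 13.58, 3.47, 12.11.
Expected asthma admissions = Σ (standard pop × age-specific rate ÷ 10000)
= 17400×13.58/10000 + 18400×3.47/10000 + 51400×12.11/10000
= 23.64 + 6.38 + 62.26 = 92.28.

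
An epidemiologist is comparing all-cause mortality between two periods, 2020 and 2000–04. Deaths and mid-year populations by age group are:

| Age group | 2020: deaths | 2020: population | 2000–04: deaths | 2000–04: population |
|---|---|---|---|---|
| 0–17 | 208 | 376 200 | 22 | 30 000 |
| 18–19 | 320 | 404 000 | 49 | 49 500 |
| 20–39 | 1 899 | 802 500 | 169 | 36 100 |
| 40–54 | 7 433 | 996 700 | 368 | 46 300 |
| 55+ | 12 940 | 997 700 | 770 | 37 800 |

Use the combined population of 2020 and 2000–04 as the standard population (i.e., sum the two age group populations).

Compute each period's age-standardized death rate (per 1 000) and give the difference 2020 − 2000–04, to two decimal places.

-2.72

Age-specific rates per 1 000 for 2020: 0.553, 0.792, 2.366, 7.458, 12.970.
For 2000–04: 0.733, 0.990, 4.681, 7.948, 20.370.
Combined standard total = 3 776 800; weights = 0.1076, 0.1201, 0.2220, 0.2762, 0.2742.
2020: 0.1076×0.553 + 0.1201×0.792 + 0.2220×2.366 + 0.2762×7.458 + 0.2742×12.970 = 6.2955 per 1 000.
2000–04: 0.1076×0.733 + 0.1201×0.990 + 0.2220×4.681 + 0.2762×7.948 + 0.2742×20.370 = 9.0172 per 1 000.
Difference = 6.2955 − 9.0172 = -2.7217.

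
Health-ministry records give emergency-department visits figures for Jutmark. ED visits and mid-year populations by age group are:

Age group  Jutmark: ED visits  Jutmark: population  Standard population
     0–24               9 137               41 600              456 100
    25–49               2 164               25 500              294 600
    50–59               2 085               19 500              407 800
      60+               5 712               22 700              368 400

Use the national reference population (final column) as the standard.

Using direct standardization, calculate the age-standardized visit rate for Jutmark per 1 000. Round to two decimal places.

Age-specific rates per 1 000 for Jutmark: 219.639, 84.863, 106.923, 251.630.
Standard total = 1 526 900; weights = 0.2987, 0.1929, 0.2671, 0.2413.
Standardized rate: 0.2987×219.639 + 0.1929×84.863 + 0.2671×106.923 + 0.2413×251.630 = 171.2501 per 1 000.

171.25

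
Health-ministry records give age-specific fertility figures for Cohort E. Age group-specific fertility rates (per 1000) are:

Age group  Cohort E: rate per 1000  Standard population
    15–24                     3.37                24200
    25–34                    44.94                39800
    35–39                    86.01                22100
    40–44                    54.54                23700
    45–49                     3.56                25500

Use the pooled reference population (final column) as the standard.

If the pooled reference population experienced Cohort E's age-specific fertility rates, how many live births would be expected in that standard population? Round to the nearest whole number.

Expected live births = Σ (standard pop × age-specific rate ÷ 1000)
= 24200×3.37/1000 + 39800×44.94/1000 + 22100×86.01/1000 + 23700×54.54/1000 + 25500×3.56/1000
= 81.55 + 1788.61 + 1900.82 + 1292.60 + 90.78 = 5154.36.

5154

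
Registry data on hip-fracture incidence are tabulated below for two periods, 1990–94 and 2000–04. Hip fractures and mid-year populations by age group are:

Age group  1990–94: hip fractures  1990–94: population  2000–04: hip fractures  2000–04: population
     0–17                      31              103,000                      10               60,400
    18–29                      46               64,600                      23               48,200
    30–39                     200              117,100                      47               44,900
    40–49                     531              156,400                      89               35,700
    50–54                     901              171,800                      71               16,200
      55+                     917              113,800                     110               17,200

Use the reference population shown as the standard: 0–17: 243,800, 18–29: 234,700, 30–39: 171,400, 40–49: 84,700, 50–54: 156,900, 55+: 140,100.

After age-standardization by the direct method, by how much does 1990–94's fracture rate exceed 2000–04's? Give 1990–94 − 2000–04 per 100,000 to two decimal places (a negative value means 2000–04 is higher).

62.62

Age-specific rates per 100,000 for 1990–94: 30.10, 71.21, 170.79, 339.51, 524.45, 805.80.
For 2000–04: 16.56, 47.72, 104.68, 249.30, 438.27, 639.53.
Standard total = 1,031,600; weights = 0.2363, 0.2275, 0.1661, 0.0821, 0.1521, 0.1358.
1990–94: 0.2363×30.10 + 0.2275×71.21 + 0.1661×170.79 + 0.0821×339.51 + 0.1521×524.45 + 0.1358×805.80 = 268.7663 per 100,000.
2000–04: 0.2363×16.56 + 0.2275×47.72 + 0.1661×104.68 + 0.0821×249.30 + 0.1521×438.27 + 0.1358×639.53 = 206.1427 per 100,000.
Difference = 268.7663 − 206.1427 = 62.6236.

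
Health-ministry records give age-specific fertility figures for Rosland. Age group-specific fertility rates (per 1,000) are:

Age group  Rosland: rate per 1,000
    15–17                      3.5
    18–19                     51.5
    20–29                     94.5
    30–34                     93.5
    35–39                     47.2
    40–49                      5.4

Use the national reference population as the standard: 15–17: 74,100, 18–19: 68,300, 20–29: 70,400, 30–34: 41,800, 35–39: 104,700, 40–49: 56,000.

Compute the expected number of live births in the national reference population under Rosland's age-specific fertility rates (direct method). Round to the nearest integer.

Expected live births = Σ (standard pop × age-specific rate ÷ 1,000)
= 74,100×3.5/1,000 + 68,300×51.5/1,000 + 70,400×94.5/1,000 + 41,800×93.5/1,000 + 104,700×47.2/1,000 + 56,000×5.4/1,000
= 259.35 + 3517.45 + 6652.80 + 3908.30 + 4941.84 + 302.40 = 19582.14.

19582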